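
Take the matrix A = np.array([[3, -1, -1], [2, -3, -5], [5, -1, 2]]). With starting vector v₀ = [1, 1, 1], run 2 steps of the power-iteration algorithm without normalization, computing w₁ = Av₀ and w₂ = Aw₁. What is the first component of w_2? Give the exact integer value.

w1 = Av₀ = (1, -6, 6)
w2 = Aw1 = (3, -10, 23)
The requested component of w2 is 3.

3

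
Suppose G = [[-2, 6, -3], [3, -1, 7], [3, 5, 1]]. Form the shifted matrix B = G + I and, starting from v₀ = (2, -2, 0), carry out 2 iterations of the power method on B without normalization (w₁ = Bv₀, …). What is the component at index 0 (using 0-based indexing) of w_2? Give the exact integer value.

62

B = G + I has rows (-1, 6, -3); (3, 0, 7); (3, 5, 2)
w1 = Bv₀ = (-14, 6, -4)
w2 = Bw1 = (62, -70, -20)
Requested component of w2: 62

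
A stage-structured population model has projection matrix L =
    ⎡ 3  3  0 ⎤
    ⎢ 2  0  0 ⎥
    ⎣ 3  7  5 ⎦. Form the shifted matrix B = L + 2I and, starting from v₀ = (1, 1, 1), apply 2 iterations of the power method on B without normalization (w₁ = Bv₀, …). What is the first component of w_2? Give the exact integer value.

52

B = L + 2I has rows (5, 3, 0); (2, 2, 0); (3, 7, 7)
w1 = Bv₀ = (8, 4, 17)
w2 = Bw1 = (52, 24, 171)
Requested component of w2: 52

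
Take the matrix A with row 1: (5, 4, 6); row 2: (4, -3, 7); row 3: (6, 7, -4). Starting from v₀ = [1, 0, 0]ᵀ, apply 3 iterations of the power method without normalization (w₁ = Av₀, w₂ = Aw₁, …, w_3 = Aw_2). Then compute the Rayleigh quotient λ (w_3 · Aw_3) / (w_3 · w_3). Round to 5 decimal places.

10.88876

w1 = Av₀ = (5, 4, 6)
w2 = Aw1 = (77, 50, 34)
w3 = Aw2 = (789, 396, 676)
Aw3 = (9585, 6700, 4802)
w3·Aw3 = 789·9585 + 396·6700 + 676·4802 = 13461917; w3·w3 = 789·789 + 396·396 + 676·676 = 1236313
λ ≈ 13461917/1236313 = 10.88876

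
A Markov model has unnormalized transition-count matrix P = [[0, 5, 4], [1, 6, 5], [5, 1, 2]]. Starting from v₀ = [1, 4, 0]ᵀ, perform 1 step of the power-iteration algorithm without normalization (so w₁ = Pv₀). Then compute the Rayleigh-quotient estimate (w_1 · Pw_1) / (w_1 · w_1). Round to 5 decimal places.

λ ≈ 8.93490

w1 = Pv₀ = (20, 25, 9)
Pw1 = (161, 215, 143)
w1·Pw1 = 20·161 + 25·215 + 9·143 = 9882; w1·w1 = 20·20 + 25·25 + 9·9 = 1106
λ ≈ 9882/1106 = 8.93490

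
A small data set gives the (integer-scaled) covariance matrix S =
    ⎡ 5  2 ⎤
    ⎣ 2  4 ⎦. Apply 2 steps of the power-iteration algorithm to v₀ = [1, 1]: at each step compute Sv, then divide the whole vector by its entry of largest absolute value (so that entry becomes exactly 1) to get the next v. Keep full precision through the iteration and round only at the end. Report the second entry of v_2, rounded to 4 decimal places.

0.8085

Sv0 = (7.00000, 6.00000); divide by 7.00000 → v1 = (1.00000, 0.85714)
Sv1 = (6.71429, 5.42857); divide by 6.71429 → v2 = (1.00000, 0.80851)
Requested entry of v2: 38/47 = 0.8085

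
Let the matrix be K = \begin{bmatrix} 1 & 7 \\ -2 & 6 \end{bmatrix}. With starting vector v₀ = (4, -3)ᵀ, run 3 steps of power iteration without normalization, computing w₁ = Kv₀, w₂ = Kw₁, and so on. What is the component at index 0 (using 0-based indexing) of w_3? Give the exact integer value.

w1 = Kv₀ = (1·4 + 7·(-3); (-2)·4 + 6·(-3)) = (-17, -26)
w2 = Kw1 = (1·(-17) + 7·(-26); (-2)·(-17) + 6·(-26)) = (-199, -122)
w3 = Kw2 = (-1053, -334)
The requested component of w3 is -1053.

-1053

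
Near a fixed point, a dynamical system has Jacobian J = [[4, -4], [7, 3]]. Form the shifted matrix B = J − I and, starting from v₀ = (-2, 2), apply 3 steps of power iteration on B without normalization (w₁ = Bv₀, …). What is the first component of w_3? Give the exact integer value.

B = J − I has rows (3, -4); (7, 2)
w1 = Bv₀ = (-14, -10)
w2 = Bw1 = (-2, -118)
w3 = Bw2 = (466, -250)
Requested component of w3: 466

466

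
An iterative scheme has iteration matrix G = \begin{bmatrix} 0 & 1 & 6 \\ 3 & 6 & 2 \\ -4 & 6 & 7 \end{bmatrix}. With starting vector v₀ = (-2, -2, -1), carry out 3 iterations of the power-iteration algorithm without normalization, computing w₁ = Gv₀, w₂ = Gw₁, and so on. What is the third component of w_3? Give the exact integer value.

w1 = Gv₀ = (0·(-2) + 1·(-2) + 6·(-1); 3·(-2) + 6·(-2) + 2·(-1); (-4)·(-2) + 6·(-2) + 7·(-1)) = (-8, -20, -11)
w2 = Gw1 = (0·(-8) + 1·(-20) + 6·(-11); 3·(-8) + 6·(-20) + 2·(-11); (-4)·(-8) + 6·(-20) + 7·(-11)) = (-86, -166, -165)
w3 = Gw2 = (-1156, -1584, -1807)
The requested component of w3 is -1807.

-1807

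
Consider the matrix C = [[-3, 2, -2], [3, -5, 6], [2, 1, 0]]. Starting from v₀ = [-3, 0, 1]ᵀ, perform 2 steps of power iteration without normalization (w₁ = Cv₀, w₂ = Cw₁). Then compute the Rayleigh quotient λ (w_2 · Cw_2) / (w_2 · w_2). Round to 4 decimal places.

w1 = Cv₀ = (7, -3, -6)
w2 = Cw1 = (-15, 0, 11)
Cw2 = (23, 21, -30)
w2·Cw2 = (-15)·23 + 0·21 + 11·(-30) = -675; w2·w2 = (-15)·(-15) + 0·0 + 11·11 = 346
λ ≈ -675/346 = -1.9509

-1.9509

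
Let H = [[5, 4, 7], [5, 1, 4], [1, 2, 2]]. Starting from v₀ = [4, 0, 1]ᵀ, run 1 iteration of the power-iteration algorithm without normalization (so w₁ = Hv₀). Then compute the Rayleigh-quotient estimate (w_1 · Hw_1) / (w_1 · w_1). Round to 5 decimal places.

λ ≈ 9.16107

w1 = Hv₀ = (5·4 + 4·0 + 7·1; 5·4 + 1·0 + 4·1; 1·4 + 2·0 + 2·1) = (27, 24, 6)
Hw1 = (273, 183, 87)
w1·Hw1 = 27·273 + 24·183 + 6·87 = 12285; w1·w1 = 27·27 + 24·24 + 6·6 = 1341
λ ≈ 12285/1341 = 9.16107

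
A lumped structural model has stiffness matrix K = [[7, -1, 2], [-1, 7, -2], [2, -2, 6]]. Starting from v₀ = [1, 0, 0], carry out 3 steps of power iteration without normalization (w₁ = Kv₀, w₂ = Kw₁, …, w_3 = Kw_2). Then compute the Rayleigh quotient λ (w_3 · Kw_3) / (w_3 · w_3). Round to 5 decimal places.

λ ≈ 9.72741

w1 = Kv₀ = (7, -1, 2)
w2 = Kw1 = (54, -18, 28)
w3 = Kw2 = (452, -236, 312)
Kw3 = (4024, -2728, 3248)
w3·Kw3 = 452·4024 + (-236)·(-2728) + 312·3248 = 3476032; w3·w3 = 452·452 + (-236)·(-236) + 312·312 = 357344
λ ≈ 3476032/357344 = 9.72741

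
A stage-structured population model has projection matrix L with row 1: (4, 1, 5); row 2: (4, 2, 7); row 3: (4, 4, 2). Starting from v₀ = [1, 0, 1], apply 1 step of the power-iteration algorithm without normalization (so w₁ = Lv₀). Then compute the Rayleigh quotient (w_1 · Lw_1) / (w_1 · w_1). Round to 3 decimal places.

w1 = Lv₀ = (9, 11, 6)
Lw1 = (77, 100, 92)
w1·Lw1 = 9·77 + 11·100 + 6·92 = 2345; w1·w1 = 9·9 + 11·11 + 6·6 = 238
λ ≈ 2345/238 = 9.853

λ ≈ 9.853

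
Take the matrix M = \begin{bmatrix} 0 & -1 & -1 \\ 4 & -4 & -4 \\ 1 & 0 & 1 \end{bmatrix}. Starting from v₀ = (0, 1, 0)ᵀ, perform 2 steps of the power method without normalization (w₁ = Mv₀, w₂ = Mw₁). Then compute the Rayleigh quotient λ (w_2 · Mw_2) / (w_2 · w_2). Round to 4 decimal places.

w1 = Mv₀ = (0·0 + (-1)·1 + (-1)·0; 4·0 + (-4)·1 + (-4)·0; 1·0 + 0·1 + 1·0) = (-1, -4, 0)
w2 = Mw1 = (0·(-1) + (-1)·(-4) + (-1)·0; 4·(-1) + (-4)·(-4) + (-4)·0; 1·(-1) + 0·(-4) + 1·0) = (4, 12, -1)
Mw2 = (-11, -28, 3)
w2·Mw2 = 4·(-11) + 12·(-28) + (-1)·3 = -383; w2·w2 = 4·4 + 12·12 + (-1)·(-1) = 161
λ ≈ -383/161 = -2.3789

-2.3789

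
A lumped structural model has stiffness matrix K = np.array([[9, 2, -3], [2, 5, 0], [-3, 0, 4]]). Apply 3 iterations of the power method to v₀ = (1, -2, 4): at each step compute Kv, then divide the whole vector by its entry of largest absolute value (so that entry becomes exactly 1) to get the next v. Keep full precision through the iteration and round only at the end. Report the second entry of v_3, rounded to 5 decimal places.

0.36429

Kv0 = (-7.000000, -8.000000, 13.000000); divide by 13.000000 → v1 = (-0.538462, -0.615385, 1.000000)
Kv1 = (-9.076923, -4.153846, 5.615385); divide by -9.076923 → v2 = (1.000000, 0.457627, -0.618644)
Kv2 = (11.771186, 4.288136, -5.474576); divide by 11.771186 → v3 = (1.000000, 0.364291, -0.465083)
Requested entry of v3: -506/-1389 = 0.36429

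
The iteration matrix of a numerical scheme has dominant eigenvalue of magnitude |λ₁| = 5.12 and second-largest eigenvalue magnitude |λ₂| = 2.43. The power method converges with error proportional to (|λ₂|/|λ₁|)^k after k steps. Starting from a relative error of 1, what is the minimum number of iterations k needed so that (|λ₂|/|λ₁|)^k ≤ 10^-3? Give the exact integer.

|λ₂/λ₁| = 2.43/5.12 = 0.47461
Need k ≥ ln(10^-3) / ln(0.47461) = -6.9078 / -0.7453 ≈ 9.269
Smallest integer k satisfying the bound: 10

10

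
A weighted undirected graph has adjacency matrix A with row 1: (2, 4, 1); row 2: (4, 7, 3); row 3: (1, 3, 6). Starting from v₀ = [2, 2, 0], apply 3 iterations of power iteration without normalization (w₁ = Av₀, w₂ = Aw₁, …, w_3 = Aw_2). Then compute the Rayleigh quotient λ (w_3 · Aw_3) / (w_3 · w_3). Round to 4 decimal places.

11.1085

w1 = Av₀ = (2·2 + 4·2 + 1·0; 4·2 + 7·2 + 3·0; 1·2 + 3·2 + 6·0) = (12, 22, 8)
w2 = Aw1 = (2·12 + 4·22 + 1·8; 4·12 + 7·22 + 3·8; 1·12 + 3·22 + 6·8) = (120, 226, 126)
w3 = Aw2 = (1270, 2440, 1554)
Aw3 = (13854, 26822, 17914)
w3·Aw3 = 1270·13854 + 2440·26822 + 1554·17914 = 110878616; w3·w3 = 1270·1270 + 2440·2440 + 1554·1554 = 9981416
λ ≈ 110878616/9981416 = 11.1085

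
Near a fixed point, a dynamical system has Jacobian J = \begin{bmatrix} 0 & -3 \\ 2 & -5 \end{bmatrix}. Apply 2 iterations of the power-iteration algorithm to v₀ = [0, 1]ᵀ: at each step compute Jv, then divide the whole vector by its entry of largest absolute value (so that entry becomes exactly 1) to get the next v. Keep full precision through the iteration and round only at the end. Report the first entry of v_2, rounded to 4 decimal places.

Jv0 = (-3.00000, -5.00000); divide by -5.00000 → v1 = (0.60000, 1.00000)
Jv1 = (-3.00000, -3.80000); divide by -3.80000 → v2 = (0.78947, 1.00000)
Requested entry of v2: 15/19 = 0.7895

0.7895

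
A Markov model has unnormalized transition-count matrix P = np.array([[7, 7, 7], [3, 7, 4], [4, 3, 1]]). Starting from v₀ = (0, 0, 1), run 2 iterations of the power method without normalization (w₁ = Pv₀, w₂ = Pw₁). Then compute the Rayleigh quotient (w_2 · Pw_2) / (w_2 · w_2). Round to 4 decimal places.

w1 = Pv₀ = (7·0 + 7·0 + 7·1; 3·0 + 7·0 + 4·1; 4·0 + 3·0 + 1·1) = (7, 4, 1)
w2 = Pw1 = (7·7 + 7·4 + 7·1; 3·7 + 7·4 + 4·1; 4·7 + 3·4 + 1·1) = (84, 53, 41)
Pw2 = (1246, 787, 536)
w2·Pw2 = 84·1246 + 53·787 + 41·536 = 168351; w2·w2 = 84·84 + 53·53 + 41·41 = 11546
λ ≈ 168351/11546 = 14.5809

λ ≈ 14.5809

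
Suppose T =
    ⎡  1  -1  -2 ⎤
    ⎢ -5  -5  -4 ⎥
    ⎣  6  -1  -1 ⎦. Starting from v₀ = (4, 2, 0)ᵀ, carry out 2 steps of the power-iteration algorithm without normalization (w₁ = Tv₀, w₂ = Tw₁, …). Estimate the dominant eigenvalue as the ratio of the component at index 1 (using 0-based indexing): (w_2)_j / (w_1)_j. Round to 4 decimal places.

w1 = Tv₀ = (1·4 + (-1)·2 + (-2)·0; (-5)·4 + (-5)·2 + (-4)·0; 6·4 + (-1)·2 + (-1)·0) = (2, -30, 22)
w2 = Tw1 = (1·2 + (-1)·(-30) + (-2)·22; (-5)·2 + (-5)·(-30) + (-4)·22; 6·2 + (-1)·(-30) + (-1)·22) = (-12, 52, 20)
Ratio at component: 52 / -30 = -1.7333

-1.7333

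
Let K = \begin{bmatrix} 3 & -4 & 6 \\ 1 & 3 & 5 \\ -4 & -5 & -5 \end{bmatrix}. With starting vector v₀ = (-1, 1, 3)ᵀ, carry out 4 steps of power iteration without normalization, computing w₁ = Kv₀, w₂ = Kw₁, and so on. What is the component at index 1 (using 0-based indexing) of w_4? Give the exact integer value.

w1 = Kv₀ = (11, 17, -16)
w2 = Kw1 = (-131, -18, -49)
w3 = Kw2 = (-615, -430, 859)
w4 = Kw3 = (5029, 2390, 315)
The requested component of w4 is 2390.

2390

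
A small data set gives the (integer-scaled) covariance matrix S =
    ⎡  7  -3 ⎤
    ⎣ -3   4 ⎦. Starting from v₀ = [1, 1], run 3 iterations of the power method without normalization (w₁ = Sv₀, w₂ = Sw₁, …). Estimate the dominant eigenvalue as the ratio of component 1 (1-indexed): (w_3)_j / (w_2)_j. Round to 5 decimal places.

w1 = Sv₀ = (7·1 + (-3)·1; (-3)·1 + 4·1) = (4, 1)
w2 = Sw1 = (7·4 + (-3)·1; (-3)·4 + 4·1) = (25, -8)
w3 = Sw2 = (199, -107)
Ratio at component: 199 / 25 = 7.96000

7.96000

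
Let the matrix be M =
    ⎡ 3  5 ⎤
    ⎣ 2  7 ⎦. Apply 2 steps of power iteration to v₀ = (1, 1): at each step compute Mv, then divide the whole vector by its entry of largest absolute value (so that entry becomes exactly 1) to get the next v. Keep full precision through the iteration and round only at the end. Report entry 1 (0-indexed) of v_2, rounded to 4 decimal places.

Mv0 = (8.00000, 9.00000); divide by 9.00000 → v1 = (0.88889, 1.00000)
Mv1 = (7.66667, 8.77778); divide by 8.77778 → v2 = (0.87342, 1.00000)
Requested entry of v2: 79/79 = 1.0000

1.0000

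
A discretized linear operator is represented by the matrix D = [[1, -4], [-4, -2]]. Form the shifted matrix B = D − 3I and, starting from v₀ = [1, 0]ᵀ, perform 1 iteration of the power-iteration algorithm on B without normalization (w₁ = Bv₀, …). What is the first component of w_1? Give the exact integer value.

B = D − 3I has rows (-2, -4); (-4, -5)
w1 = Bv₀ = (-2, -4)
Requested component of w1: -2

-2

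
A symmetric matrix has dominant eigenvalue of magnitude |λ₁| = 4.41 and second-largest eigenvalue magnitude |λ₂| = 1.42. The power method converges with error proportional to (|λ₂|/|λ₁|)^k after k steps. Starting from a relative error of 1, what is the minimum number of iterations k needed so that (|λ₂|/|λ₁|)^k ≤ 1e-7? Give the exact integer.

|λ₂/λ₁| = 1.42/4.41 = 0.32200
Need k ≥ ln(1e-7) / ln(0.32200) = -16.1181 / -1.1332 ≈ 14.223
Smallest integer k satisfying the bound: 15

15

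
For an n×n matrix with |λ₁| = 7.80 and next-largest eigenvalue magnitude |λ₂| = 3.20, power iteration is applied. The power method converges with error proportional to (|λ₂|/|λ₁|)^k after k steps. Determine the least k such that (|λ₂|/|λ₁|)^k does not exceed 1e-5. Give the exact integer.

|λ₂/λ₁| = 3.20/7.80 = 0.41026
Need k ≥ ln(1e-5) / ln(0.41026) = -11.5129 / -0.8910 ≈ 12.922
Smallest integer k satisfying the bound: 13

13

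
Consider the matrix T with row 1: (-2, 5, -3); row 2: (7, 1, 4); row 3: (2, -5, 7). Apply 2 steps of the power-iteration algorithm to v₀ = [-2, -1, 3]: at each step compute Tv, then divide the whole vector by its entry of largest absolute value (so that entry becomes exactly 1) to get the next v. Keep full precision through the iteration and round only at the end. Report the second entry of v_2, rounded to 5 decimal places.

0.10067

Tv0 = (-10.000000, -3.000000, 22.000000); divide by 22.000000 → v1 = (-0.454545, -0.136364, 1.000000)
Tv1 = (-2.772727, 0.681818, 6.772727); divide by 6.772727 → v2 = (-0.409396, 0.100671, 1.000000)
Requested entry of v2: 15/149 = 0.10067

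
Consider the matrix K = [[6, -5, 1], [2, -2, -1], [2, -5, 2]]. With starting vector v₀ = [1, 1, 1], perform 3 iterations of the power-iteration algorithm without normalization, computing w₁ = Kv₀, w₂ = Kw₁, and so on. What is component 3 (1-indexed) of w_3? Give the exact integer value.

11

w1 = Kv₀ = (6·1 + (-5)·1 + 1·1; 2·1 + (-2)·1 + (-1)·1; 2·1 + (-5)·1 + 2·1) = (2, -1, -1)
w2 = Kw1 = (6·2 + (-5)·(-1) + 1·(-1); 2·2 + (-2)·(-1) + (-1)·(-1); 2·2 + (-5)·(-1) + 2·(-1)) = (16, 7, 7)
w3 = Kw2 = (68, 11, 11)
The requested component of w3 is 11.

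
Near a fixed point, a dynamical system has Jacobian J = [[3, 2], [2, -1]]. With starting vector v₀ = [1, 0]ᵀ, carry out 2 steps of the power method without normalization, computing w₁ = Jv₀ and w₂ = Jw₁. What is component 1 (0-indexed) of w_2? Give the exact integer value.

4

w1 = Jv₀ = (3·1 + 2·0; 2·1 + (-1)·0) = (3, 2)
w2 = Jw1 = (3·3 + 2·2; 2·3 + (-1)·2) = (13, 4)
The requested component of w2 is 4.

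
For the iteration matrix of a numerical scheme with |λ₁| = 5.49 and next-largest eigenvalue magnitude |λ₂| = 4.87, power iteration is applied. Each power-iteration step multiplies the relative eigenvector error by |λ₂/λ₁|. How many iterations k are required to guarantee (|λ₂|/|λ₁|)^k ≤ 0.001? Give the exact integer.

58

|λ₂/λ₁| = 4.87/5.49 = 0.88707
Need k ≥ ln(0.001) / ln(0.88707) = -6.9078 / -0.1198 ≈ 57.644
Smallest integer k satisfying the bound: 58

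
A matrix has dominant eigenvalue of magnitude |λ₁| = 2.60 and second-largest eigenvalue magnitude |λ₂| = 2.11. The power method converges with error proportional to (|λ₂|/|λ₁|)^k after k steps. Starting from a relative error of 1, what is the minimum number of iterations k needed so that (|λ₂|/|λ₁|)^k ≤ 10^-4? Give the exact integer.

45

|λ₂/λ₁| = 2.11/2.60 = 0.81154
Need k ≥ ln(10^-4) / ln(0.81154) = -9.2103 / -0.2088 ≈ 44.106
Smallest integer k satisfying the bound: 45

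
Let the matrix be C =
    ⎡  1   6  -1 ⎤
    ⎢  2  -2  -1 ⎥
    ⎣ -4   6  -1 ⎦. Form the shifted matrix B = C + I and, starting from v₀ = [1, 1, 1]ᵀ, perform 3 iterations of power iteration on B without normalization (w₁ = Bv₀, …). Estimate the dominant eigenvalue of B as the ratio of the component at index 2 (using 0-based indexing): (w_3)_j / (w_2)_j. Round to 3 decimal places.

B = C + I has rows (2, 6, -1); (2, -1, -1); (-4, 6, 0)
w1 = Bv₀ = (2·1 + 6·1 + (-1)·1; 2·1 + (-1)·1 + (-1)·1; (-4)·1 + 6·1 + 0·1) = (7, 0, 2)
w2 = Bw1 = (2·7 + 6·0 + (-1)·2; 2·7 + (-1)·0 + (-1)·2; (-4)·7 + 6·0 + 0·2) = (12, 12, -28)
w3 = Bw2 = (124, 40, 24)
Ratio: 24/-28 = -0.857

-0.857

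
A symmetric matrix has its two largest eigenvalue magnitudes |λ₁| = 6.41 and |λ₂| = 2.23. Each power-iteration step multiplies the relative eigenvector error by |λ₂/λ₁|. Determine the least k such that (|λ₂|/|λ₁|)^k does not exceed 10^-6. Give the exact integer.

14

|λ₂/λ₁| = 2.23/6.41 = 0.34789
Need k ≥ ln(10^-6) / ln(0.34789) = -13.8155 / -1.0559 ≈ 13.085
Smallest integer k satisfying the bound: 14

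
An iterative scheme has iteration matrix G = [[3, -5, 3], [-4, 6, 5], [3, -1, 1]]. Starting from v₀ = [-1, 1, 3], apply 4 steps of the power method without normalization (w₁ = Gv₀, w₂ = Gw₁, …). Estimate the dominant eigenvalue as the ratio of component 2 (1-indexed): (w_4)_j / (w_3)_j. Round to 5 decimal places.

7.54427

w1 = Gv₀ = (3·(-1) + (-5)·1 + 3·3; (-4)·(-1) + 6·1 + 5·3; 3·(-1) + (-1)·1 + 1·3) = (1, 25, -1)
w2 = Gw1 = (3·1 + (-5)·25 + 3·(-1); (-4)·1 + 6·25 + 5·(-1); 3·1 + (-1)·25 + 1·(-1)) = (-125, 141, -23)
w3 = Gw2 = (-1149, 1231, -539)
w4 = Gw3 = (-11219, 9287, -5217)
Ratio at component: 9287 / 1231 = 7.54427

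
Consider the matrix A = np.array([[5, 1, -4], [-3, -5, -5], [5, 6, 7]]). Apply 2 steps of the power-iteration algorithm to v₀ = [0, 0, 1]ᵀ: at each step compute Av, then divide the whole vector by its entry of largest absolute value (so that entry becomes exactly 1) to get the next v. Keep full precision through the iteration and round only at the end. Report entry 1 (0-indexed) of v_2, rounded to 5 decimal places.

-0.03774

Av0 = (-4.000000, -5.000000, 7.000000); divide by 7.000000 → v1 = (-0.571429, -0.714286, 1.000000)
Av1 = (-7.571429, 0.285714, -0.142857); divide by -7.571429 → v2 = (1.000000, -0.037736, 0.018868)
Requested entry of v2: 2/-53 = -0.03774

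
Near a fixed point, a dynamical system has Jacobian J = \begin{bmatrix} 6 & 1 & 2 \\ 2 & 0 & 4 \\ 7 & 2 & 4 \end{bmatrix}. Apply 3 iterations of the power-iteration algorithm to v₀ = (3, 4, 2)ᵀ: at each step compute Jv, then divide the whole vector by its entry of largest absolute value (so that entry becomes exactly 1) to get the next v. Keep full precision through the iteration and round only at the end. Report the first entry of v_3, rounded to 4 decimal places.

Jv0 = (26.00000, 14.00000, 37.00000); divide by 37.00000 → v1 = (0.70270, 0.37838, 1.00000)
Jv1 = (6.59459, 5.40541, 9.67568); divide by 9.67568 → v2 = (0.68156, 0.55866, 1.00000)
Jv2 = (6.64804, 5.36313, 9.88827); divide by 9.88827 → v3 = (0.67232, 0.54237, 1.00000)
Requested entry of v3: 2380/3540 = 0.6723

0.6723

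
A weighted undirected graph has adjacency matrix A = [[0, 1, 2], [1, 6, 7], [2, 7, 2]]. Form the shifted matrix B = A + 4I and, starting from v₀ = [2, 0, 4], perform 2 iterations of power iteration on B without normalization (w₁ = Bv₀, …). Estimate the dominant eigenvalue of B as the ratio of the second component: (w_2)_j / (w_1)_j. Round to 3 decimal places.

B = A + 4I has rows (4, 1, 2); (1, 10, 7); (2, 7, 6)
w1 = Bv₀ = (4·2 + 1·0 + 2·4; 1·2 + 10·0 + 7·4; 2·2 + 7·0 + 6·4) = (16, 30, 28)
w2 = Bw1 = (4·16 + 1·30 + 2·28; 1·16 + 10·30 + 7·28; 2·16 + 7·30 + 6·28) = (150, 512, 410)
Ratio: 512/30 = 17.067

μ ≈ 17.067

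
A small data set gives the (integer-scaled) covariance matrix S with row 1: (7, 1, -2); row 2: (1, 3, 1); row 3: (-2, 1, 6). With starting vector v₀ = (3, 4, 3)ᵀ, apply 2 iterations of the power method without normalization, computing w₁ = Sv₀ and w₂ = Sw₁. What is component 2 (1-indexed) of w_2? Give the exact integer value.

89

w1 = Sv₀ = (7·3 + 1·4 + (-2)·3; 1·3 + 3·4 + 1·3; (-2)·3 + 1·4 + 6·3) = (19, 18, 16)
w2 = Sw1 = (7·19 + 1·18 + (-2)·16; 1·19 + 3·18 + 1·16; (-2)·19 + 1·18 + 6·16) = (119, 89, 76)
The requested component of w2 is 89.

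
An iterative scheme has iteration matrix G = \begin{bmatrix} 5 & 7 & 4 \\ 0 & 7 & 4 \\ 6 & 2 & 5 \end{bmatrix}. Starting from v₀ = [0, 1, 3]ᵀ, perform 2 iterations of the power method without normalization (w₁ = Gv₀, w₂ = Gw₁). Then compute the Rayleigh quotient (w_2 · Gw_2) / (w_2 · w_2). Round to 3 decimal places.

w1 = Gv₀ = (5·0 + 7·1 + 4·3; 0·0 + 7·1 + 4·3; 6·0 + 2·1 + 5·3) = (19, 19, 17)
w2 = Gw1 = (5·19 + 7·19 + 4·17; 0·19 + 7·19 + 4·17; 6·19 + 2·19 + 5·17) = (296, 201, 237)
Gw2 = (3835, 2355, 3363)
w2·Gw2 = 296·3835 + 201·2355 + 237·3363 = 2405546; w2·w2 = 296·296 + 201·201 + 237·237 = 184186
λ ≈ 2405546/184186 = 13.060

13.060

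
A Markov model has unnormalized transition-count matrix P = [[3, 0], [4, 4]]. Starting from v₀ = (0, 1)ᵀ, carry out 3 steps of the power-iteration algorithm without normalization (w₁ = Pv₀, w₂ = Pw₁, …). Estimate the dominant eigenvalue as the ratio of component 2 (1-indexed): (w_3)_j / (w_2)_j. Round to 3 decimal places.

4.000

w1 = Pv₀ = (3·0 + 0·1; 4·0 + 4·1) = (0, 4)
w2 = Pw1 = (3·0 + 0·4; 4·0 + 4·4) = (0, 16)
w3 = Pw2 = (0, 64)
Ratio at component: 64 / 16 = 4.000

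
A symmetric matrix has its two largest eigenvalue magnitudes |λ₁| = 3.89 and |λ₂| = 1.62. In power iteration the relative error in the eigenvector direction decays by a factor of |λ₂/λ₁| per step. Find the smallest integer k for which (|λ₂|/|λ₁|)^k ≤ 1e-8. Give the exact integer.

22

|λ₂/λ₁| = 1.62/3.89 = 0.41645
Need k ≥ ln(1e-8) / ln(0.41645) = -18.4207 / -0.8760 ≈ 21.029
Smallest integer k satisfying the bound: 22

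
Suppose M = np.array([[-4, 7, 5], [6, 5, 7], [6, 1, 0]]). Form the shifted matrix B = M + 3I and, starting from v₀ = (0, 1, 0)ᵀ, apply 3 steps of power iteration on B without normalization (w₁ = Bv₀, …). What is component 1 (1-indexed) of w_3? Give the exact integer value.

B = M + 3I has rows (-1, 7, 5); (6, 8, 7); (6, 1, 3)
w1 = Bv₀ = ((-1)·0 + 7·1 + 5·0; 6·0 + 8·1 + 7·0; 6·0 + 1·1 + 3·0) = (7, 8, 1)
w2 = Bw1 = ((-1)·7 + 7·8 + 5·1; 6·7 + 8·8 + 7·1; 6·7 + 1·8 + 3·1) = (54, 113, 53)
w3 = Bw2 = (1002, 1599, 596)
Requested component of w3: 1002

1002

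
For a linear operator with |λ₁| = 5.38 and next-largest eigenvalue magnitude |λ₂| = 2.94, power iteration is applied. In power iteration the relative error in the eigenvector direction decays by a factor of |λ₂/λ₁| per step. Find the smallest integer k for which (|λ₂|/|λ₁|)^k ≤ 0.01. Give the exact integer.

8

|λ₂/λ₁| = 2.94/5.38 = 0.54647
Need k ≥ ln(0.01) / ln(0.54647) = -4.6052 / -0.6043 ≈ 7.621
Smallest integer k satisfying the bound: 8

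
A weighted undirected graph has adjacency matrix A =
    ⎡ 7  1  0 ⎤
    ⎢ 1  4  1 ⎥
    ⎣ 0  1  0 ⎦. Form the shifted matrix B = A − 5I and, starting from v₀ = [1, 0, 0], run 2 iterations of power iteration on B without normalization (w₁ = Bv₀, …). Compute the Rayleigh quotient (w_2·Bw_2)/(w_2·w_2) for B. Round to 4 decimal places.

μ ≈ 2.0741

B = A − 5I has rows (2, 1, 0); (1, -1, 1); (0, 1, -5)
w1 = Bv₀ = (2·1 + 1·0 + 0·0; 1·1 + (-1)·0 + 1·0; 0·1 + 1·0 + (-5)·0) = (2, 1, 0)
w2 = Bw1 = (2·2 + 1·1 + 0·0; 1·2 + (-1)·1 + 1·0; 0·2 + 1·1 + (-5)·0) = (5, 1, 1)
Bw2 = (11, 5, -4)
w2·Bw2 = 56; w2·w2 = 27; μ ≈ 56/27 = 2.0741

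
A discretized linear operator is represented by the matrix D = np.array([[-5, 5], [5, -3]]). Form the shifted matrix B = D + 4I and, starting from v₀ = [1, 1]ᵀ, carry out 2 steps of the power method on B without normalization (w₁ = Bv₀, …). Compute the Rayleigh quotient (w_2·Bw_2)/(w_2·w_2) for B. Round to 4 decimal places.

B = D + 4I has rows (-1, 5); (5, 1)
w1 = Bv₀ = (4, 6)
w2 = Bw1 = (26, 26)
Bw2 = (104, 156)
w2·Bw2 = 6760; w2·w2 = 1352; μ ≈ 6760/1352 = 5.0000

5.0000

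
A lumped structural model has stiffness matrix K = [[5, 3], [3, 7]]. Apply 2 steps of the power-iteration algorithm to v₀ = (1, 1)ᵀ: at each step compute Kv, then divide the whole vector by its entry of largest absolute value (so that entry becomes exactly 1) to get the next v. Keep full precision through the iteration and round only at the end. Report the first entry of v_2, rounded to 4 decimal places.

Kv0 = (8.00000, 10.00000); divide by 10.00000 → v1 = (0.80000, 1.00000)
Kv1 = (7.00000, 9.40000); divide by 9.40000 → v2 = (0.74468, 1.00000)
Requested entry of v2: 70/94 = 0.7447

0.7447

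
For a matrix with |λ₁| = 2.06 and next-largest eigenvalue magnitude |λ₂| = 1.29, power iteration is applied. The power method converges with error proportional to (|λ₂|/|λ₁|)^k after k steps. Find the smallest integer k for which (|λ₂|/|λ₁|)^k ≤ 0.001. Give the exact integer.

15

|λ₂/λ₁| = 1.29/2.06 = 0.62621
Need k ≥ ln(0.001) / ln(0.62621) = -6.9078 / -0.4681 ≈ 14.758
Smallest integer k satisfying the bound: 15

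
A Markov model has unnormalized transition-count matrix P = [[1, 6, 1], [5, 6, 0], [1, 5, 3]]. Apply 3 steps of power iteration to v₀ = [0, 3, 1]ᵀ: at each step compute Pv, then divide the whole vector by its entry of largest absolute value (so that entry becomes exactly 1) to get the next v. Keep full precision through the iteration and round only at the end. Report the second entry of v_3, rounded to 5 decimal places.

1.00000

Pv0 = (19.000000, 18.000000, 18.000000); divide by 19.000000 → v1 = (1.000000, 0.947368, 0.947368)
Pv1 = (7.631579, 10.684211, 8.578947); divide by 10.684211 → v2 = (0.714286, 1.000000, 0.802956)
Pv2 = (7.517241, 9.571429, 8.123153); divide by 9.571429 → v3 = (0.785383, 1.000000, 0.848688)
Requested entry of v3: 1943/1943 = 1.00000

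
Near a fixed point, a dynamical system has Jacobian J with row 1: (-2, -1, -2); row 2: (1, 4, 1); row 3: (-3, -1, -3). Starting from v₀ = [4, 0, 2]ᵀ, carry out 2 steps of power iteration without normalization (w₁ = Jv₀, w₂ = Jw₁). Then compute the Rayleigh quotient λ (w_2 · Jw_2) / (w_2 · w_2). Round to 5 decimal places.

λ ≈ -4.94964

w1 = Jv₀ = ((-2)·4 + (-1)·0 + (-2)·2; 1·4 + 4·0 + 1·2; (-3)·4 + (-1)·0 + (-3)·2) = (-12, 6, -18)
w2 = Jw1 = ((-2)·(-12) + (-1)·6 + (-2)·(-18); 1·(-12) + 4·6 + 1·(-18); (-3)·(-12) + (-1)·6 + (-3)·(-18)) = (54, -6, 84)
Jw2 = (-270, 114, -408)
w2·Jw2 = 54·(-270) + (-6)·114 + 84·(-408) = -49536; w2·w2 = 54·54 + (-6)·(-6) + 84·84 = 10008
λ ≈ -49536/10008 = -4.94964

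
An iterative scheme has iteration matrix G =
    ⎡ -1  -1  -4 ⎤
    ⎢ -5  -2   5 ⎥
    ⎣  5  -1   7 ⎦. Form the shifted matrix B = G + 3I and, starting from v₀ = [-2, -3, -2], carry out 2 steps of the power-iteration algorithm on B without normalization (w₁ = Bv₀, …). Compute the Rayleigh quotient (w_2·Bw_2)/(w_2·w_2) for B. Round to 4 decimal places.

B = G + 3I has rows (2, -1, -4); (-5, 1, 5); (5, -1, 10)
w1 = Bv₀ = (2·(-2) + (-1)·(-3) + (-4)·(-2); (-5)·(-2) + 1·(-3) + 5·(-2); 5·(-2) + (-1)·(-3) + 10·(-2)) = (7, -3, -27)
w2 = Bw1 = (2·7 + (-1)·(-3) + (-4)·(-27); (-5)·7 + 1·(-3) + 5·(-27); 5·7 + (-1)·(-3) + 10·(-27)) = (125, -173, -232)
Bw2 = (1351, -1958, -1522)
w2·Bw2 = 860713; w2·w2 = 99378; μ ≈ 860713/99378 = 8.6610

8.6610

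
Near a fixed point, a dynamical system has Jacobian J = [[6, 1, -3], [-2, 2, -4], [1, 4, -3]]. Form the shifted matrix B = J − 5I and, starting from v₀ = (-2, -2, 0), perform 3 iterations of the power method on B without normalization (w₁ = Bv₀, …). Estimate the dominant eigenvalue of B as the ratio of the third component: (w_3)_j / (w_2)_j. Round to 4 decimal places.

-7.0690

B = J − 5I has rows (1, 1, -3); (-2, -3, -4); (1, 4, -8)
w1 = Bv₀ = (1·(-2) + 1·(-2) + (-3)·0; (-2)·(-2) + (-3)·(-2) + (-4)·0; 1·(-2) + 4·(-2) + (-8)·0) = (-4, 10, -10)
w2 = Bw1 = (1·(-4) + 1·10 + (-3)·(-10); (-2)·(-4) + (-3)·10 + (-4)·(-10); 1·(-4) + 4·10 + (-8)·(-10)) = (36, 18, 116)
w3 = Bw2 = (-294, -590, -820)
Ratio: -820/116 = -7.0690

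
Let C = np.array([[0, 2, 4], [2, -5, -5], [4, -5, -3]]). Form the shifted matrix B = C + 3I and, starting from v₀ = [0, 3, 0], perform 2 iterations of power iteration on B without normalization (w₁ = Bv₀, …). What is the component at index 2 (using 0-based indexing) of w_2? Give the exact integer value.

B = C + 3I has rows (3, 2, 4); (2, -2, -5); (4, -5, 0)
w1 = Bv₀ = (3·0 + 2·3 + 4·0; 2·0 + (-2)·3 + (-5)·0; 4·0 + (-5)·3 + 0·0) = (6, -6, -15)
w2 = Bw1 = (3·6 + 2·(-6) + 4·(-15); 2·6 + (-2)·(-6) + (-5)·(-15); 4·6 + (-5)·(-6) + 0·(-15)) = (-54, 99, 54)
Requested component of w2: 54

54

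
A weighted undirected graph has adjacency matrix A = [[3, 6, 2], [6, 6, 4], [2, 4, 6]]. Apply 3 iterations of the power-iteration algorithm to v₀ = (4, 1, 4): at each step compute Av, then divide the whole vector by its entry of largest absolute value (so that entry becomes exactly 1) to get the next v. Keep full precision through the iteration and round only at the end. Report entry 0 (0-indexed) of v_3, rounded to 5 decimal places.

Av0 = (26.000000, 46.000000, 36.000000); divide by 46.000000 → v1 = (0.565217, 1.000000, 0.782609)
Av1 = (9.260870, 12.521739, 9.826087); divide by 12.521739 → v2 = (0.739583, 1.000000, 0.784722)
Av2 = (9.788194, 13.576389, 10.187500); divide by 13.576389 → v3 = (0.720972, 1.000000, 0.750384)
Requested entry of v3: 5638/7820 = 0.72097

0.72097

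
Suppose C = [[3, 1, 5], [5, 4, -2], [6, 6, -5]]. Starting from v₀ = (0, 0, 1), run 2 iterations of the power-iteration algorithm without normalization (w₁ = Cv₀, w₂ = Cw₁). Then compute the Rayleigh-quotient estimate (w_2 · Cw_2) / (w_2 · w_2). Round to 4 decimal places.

λ ≈ -3.2597

w1 = Cv₀ = (3·0 + 1·0 + 5·1; 5·0 + 4·0 + (-2)·1; 6·0 + 6·0 + (-5)·1) = (5, -2, -5)
w2 = Cw1 = (3·5 + 1·(-2) + 5·(-5); 5·5 + 4·(-2) + (-2)·(-5); 6·5 + 6·(-2) + (-5)·(-5)) = (-12, 27, 43)
Cw2 = (206, -38, -125)
w2·Cw2 = (-12)·206 + 27·(-38) + 43·(-125) = -8873; w2·w2 = (-12)·(-12) + 27·27 + 43·43 = 2722
λ ≈ -8873/2722 = -3.2597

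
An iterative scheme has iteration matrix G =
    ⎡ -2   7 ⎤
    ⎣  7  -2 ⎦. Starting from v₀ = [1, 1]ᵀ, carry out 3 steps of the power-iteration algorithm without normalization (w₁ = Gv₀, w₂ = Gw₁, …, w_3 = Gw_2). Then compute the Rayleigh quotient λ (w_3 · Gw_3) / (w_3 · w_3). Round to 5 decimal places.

λ ≈ 5.00000

w1 = Gv₀ = (5, 5)
w2 = Gw1 = (25, 25)
w3 = Gw2 = (125, 125)
Gw3 = (625, 625)
w3·Gw3 = 125·625 + 125·625 = 156250; w3·w3 = 125·125 + 125·125 = 31250
λ ≈ 156250/31250 = 5.00000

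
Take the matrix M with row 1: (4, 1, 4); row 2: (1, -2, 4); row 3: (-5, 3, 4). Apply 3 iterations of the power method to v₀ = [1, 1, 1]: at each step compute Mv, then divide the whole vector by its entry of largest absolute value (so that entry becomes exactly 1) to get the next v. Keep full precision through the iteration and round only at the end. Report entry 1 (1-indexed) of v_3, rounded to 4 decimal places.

Mv0 = (9.00000, 3.00000, 2.00000); divide by 9.00000 → v1 = (1.00000, 0.33333, 0.22222)
Mv1 = (5.22222, 1.22222, -3.11111); divide by 5.22222 → v2 = (1.00000, 0.23404, -0.59574)
Mv2 = (1.85106, -1.85106, -6.68085); divide by -6.68085 → v3 = (-0.27707, 0.27707, 1.00000)
Requested entry of v3: 87/-314 = -0.2771

-0.2771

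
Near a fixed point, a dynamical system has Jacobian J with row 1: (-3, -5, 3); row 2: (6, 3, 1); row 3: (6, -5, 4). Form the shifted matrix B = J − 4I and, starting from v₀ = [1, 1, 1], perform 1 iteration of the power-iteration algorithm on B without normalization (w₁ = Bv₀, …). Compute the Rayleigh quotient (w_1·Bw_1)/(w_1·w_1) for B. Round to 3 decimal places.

B = J − 4I has rows (-7, -5, 3); (6, -1, 1); (6, -5, 0)
w1 = Bv₀ = (-9, 6, 1)
Bw1 = (36, -59, -84)
w1·Bw1 = -762; w1·w1 = 118; μ ≈ -762/118 = -6.458

μ ≈ -6.458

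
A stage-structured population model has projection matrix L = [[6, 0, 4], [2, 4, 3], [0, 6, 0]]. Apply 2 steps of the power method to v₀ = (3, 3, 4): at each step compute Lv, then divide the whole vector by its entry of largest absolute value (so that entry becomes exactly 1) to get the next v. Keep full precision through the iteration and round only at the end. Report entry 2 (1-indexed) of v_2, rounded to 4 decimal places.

0.8768

Lv0 = (34.00000, 30.00000, 18.00000); divide by 34.00000 → v1 = (1.00000, 0.88235, 0.52941)
Lv1 = (8.11765, 7.11765, 5.29412); divide by 8.11765 → v2 = (1.00000, 0.87681, 0.65217)
Requested entry of v2: 242/276 = 0.8768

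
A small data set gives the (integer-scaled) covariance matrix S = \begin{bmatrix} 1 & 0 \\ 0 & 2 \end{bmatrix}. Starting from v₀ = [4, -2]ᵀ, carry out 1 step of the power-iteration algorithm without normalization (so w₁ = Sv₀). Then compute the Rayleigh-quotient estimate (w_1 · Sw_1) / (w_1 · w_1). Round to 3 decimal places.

w1 = Sv₀ = (4, -4)
Sw1 = (4, -8)
w1·Sw1 = 4·4 + (-4)·(-8) = 48; w1·w1 = 4·4 + (-4)·(-4) = 32
λ ≈ 48/32 = 1.500

λ ≈ 1.500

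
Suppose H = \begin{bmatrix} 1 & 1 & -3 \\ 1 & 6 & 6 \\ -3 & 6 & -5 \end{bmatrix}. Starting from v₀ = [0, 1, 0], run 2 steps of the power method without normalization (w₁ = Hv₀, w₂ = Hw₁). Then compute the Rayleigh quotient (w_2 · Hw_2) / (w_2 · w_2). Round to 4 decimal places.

w1 = Hv₀ = (1, 6, 6)
w2 = Hw1 = (-11, 73, 3)
Hw2 = (53, 445, 456)
w2·Hw2 = (-11)·53 + 73·445 + 3·456 = 33270; w2·w2 = (-11)·(-11) + 73·73 + 3·3 = 5459
λ ≈ 33270/5459 = 6.0945

λ ≈ 6.0945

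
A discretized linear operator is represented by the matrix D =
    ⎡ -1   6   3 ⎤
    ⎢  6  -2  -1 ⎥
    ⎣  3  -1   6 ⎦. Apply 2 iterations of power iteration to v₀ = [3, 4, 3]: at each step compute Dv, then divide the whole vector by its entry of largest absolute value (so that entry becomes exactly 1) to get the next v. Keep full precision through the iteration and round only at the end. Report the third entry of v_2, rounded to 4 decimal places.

1.0000

Dv0 = (30.00000, 7.00000, 23.00000); divide by 30.00000 → v1 = (1.00000, 0.23333, 0.76667)
Dv1 = (2.70000, 4.76667, 7.36667); divide by 7.36667 → v2 = (0.36652, 0.64706, 1.00000)
Requested entry of v2: 221/221 = 1.0000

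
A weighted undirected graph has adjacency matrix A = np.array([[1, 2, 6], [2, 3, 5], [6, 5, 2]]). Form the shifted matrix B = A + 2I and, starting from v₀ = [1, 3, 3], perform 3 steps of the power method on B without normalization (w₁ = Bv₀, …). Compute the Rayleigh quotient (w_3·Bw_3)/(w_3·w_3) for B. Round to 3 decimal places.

μ ≈ 12.850

B = A + 2I has rows (3, 2, 6); (2, 5, 5); (6, 5, 4)
w1 = Bv₀ = (27, 32, 33)
w2 = Bw1 = (343, 379, 454)
w3 = Bw2 = (4511, 4851, 5769)
Bw3 = (57849, 62122, 74397)
w3·Bw3 = 991506954; w3·w3 = 77162683; μ ≈ 991506954/77162683 = 12.850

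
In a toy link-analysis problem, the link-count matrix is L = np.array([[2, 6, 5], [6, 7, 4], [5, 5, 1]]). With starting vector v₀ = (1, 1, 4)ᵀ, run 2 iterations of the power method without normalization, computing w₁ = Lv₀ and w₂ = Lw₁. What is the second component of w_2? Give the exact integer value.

w1 = Lv₀ = (28, 29, 14)
w2 = Lw1 = (300, 427, 299)
The requested component of w2 is 427.

427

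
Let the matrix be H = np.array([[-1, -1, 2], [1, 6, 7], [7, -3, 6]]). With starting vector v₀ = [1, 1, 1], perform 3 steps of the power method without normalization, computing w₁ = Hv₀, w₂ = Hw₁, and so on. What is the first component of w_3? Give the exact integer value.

w1 = Hv₀ = ((-1)·1 + (-1)·1 + 2·1; 1·1 + 6·1 + 7·1; 7·1 + (-3)·1 + 6·1) = (0, 14, 10)
w2 = Hw1 = ((-1)·0 + (-1)·14 + 2·10; 1·0 + 6·14 + 7·10; 7·0 + (-3)·14 + 6·10) = (6, 154, 18)
w3 = Hw2 = (-124, 1056, -312)
The requested component of w3 is -124.

-124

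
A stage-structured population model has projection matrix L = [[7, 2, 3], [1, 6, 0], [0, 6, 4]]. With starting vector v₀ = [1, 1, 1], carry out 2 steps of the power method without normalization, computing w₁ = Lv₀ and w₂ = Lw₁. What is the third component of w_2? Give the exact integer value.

w1 = Lv₀ = (7·1 + 2·1 + 3·1; 1·1 + 6·1 + 0·1; 0·1 + 6·1 + 4·1) = (12, 7, 10)
w2 = Lw1 = (7·12 + 2·7 + 3·10; 1·12 + 6·7 + 0·10; 0·12 + 6·7 + 4·10) = (128, 54, 82)
The requested component of w2 is 82.

82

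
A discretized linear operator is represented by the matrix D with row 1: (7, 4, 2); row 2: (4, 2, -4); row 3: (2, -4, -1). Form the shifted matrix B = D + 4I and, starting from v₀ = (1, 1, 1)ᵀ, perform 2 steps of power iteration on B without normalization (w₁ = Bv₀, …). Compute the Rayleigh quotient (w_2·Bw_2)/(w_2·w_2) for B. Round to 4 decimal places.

13.1557

B = D + 4I has rows (11, 4, 2); (4, 6, -4); (2, -4, 3)
w1 = Bv₀ = (11·1 + 4·1 + 2·1; 4·1 + 6·1 + (-4)·1; 2·1 + (-4)·1 + 3·1) = (17, 6, 1)
w2 = Bw1 = (11·17 + 4·6 + 2·1; 4·17 + 6·6 + (-4)·1; 2·17 + (-4)·6 + 3·1) = (213, 100, 13)
Bw2 = (2769, 1400, 65)
w2·Bw2 = 730642; w2·w2 = 55538; μ ≈ 730642/55538 = 13.1557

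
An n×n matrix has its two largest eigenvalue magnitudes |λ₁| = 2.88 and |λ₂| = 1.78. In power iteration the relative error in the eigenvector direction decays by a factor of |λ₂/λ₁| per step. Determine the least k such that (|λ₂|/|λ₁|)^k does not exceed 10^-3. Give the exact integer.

15

|λ₂/λ₁| = 1.78/2.88 = 0.61806
Need k ≥ ln(10^-3) / ln(0.61806) = -6.9078 / -0.4812 ≈ 14.356
Smallest integer k satisfying the bound: 15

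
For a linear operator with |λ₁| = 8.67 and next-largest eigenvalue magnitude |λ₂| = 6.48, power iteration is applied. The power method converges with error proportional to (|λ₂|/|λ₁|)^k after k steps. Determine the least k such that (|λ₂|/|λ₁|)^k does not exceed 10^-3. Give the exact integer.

24

|λ₂/λ₁| = 6.48/8.67 = 0.74740
Need k ≥ ln(10^-3) / ln(0.74740) = -6.9078 / -0.2911 ≈ 23.726
Smallest integer k satisfying the bound: 24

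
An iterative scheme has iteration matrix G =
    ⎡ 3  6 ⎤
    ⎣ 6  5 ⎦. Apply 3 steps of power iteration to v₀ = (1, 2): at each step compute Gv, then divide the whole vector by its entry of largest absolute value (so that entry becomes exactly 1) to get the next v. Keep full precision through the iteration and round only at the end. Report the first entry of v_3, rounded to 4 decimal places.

0.8508

Gv0 = (15.00000, 16.00000); divide by 16.00000 → v1 = (0.93750, 1.00000)
Gv1 = (8.81250, 10.62500); divide by 10.62500 → v2 = (0.82941, 1.00000)
Gv2 = (8.48824, 9.97647); divide by 9.97647 → v3 = (0.85083, 1.00000)
Requested entry of v3: 1443/1696 = 0.8508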